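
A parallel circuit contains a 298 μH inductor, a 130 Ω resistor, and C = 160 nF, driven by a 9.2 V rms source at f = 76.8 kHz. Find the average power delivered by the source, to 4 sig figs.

651.1 mW

ω = 2πf = 482500 rad/s
X_L = ωL = 143.8 Ω
X_C = 1/(ωC) = 12.95 Ω
Parallel: admittances add. Y = 1/R + 1/(jωL) + jωC
Y = (0.007692 + j0.07025) S
|Y| = 0.07067 S → |Z| = 1/|Y| = 14.15 Ω, ∠Z = −∠Y = -83.75°
I = V/|Z| = 650.2 mA
P = VI cos φ = 9.2 × 0.6502 × cos(-83.75°) = 651.1 mW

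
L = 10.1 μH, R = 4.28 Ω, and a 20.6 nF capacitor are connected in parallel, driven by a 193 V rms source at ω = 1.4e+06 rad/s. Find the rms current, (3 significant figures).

X_L = ωL = 14.1 Ω
X_C = 1/(ωC) = 34.7 Ω
Parallel: admittances add. Y = 1/R + 1/(jωL) + jωC
Y = (0.234 − j0.0419) S
|Y| = 0.237 S → |Z| = 1/|Y| = 4.21 Ω, ∠Z = −∠Y = 10.2°
I = V/|Z| = 193/4.21 = 45.8 A

45.8 A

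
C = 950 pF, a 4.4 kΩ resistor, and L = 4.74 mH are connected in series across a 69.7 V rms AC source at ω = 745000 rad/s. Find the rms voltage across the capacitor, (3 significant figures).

X_L = ωL = 3530 Ω
X_C = 1/(ωC) = 1410 Ω
Net reactance X = X_L − X_C = 2120 Ω
Z = 4400 + j2120 Ω
|Z| = √(4400² + 2120²) = 4880 Ω
I = V/|Z| = 14.3 mA
V_C = I·|Z_C| = 0.0143 × 1410 = 20.2 V

20.2 V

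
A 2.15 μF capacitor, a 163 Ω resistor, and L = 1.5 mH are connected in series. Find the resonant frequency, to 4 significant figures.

ω₀ = 1/√(LC) = 1/√(0.0015 × 2.15e-06) = 17610 rad/s
f₀ = ω₀/(2π) = 2.803 kHz

2.803 kHz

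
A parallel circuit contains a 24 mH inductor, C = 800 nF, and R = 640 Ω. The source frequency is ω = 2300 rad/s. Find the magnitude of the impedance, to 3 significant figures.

61.2 Ω

X_L = ωL = 55.2 Ω
X_C = 1/(ωC) = 543 Ω
Parallel: admittances add. Y = 1/R + 1/(jωL) + jωC
Y = (0.00156 − j0.0163) S
|Y| = 0.0164 S → |Z| = 1/|Y| = 61.2 Ω, ∠Z = −∠Y = 84.5°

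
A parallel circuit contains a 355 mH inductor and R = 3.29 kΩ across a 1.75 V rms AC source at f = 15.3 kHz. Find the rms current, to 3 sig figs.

ω = 2πf = 96130 rad/s
X_L = ωL = 34100 Ω
Parallel: admittances add. Y = 1/R + 1/(jωL)
Y = (0.000304 − j2.93e-05) S
|Y| = 0.000305 S → |Z| = 1/|Y| = 3270 Ω, ∠Z = −∠Y = 5.51°
I = V/|Z| = 1.75/3270 = 534 μA

534 μA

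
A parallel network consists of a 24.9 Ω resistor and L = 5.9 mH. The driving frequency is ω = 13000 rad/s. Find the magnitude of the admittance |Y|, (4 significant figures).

42.22 mS

X_L = ωL = 76.70 Ω
Parallel: admittances add. Y = 1/R + 1/(jωL)
Y = (0.04016 − j0.01304) S
|Y| = 0.04222 S → |Z| = 1/|Y| = 23.68 Ω, ∠Z = −∠Y = 17.99°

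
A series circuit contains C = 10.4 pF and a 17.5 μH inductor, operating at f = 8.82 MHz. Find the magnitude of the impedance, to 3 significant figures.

765 Ω

ω = 2πf = 5.542e+07 rad/s
X_L = ωL = 970 Ω
X_C = 1/(ωC) = 1740 Ω
Net reactance X = X_L − X_C = -765 Ω
Z = − j765 Ω
|Z| = √(0² + 765²) = 765 Ω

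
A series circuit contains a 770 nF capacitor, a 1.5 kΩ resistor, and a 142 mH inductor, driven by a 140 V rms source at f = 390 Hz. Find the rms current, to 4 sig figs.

ω = 2πf = 2450 rad/s
X_L = ωL = 348.0 Ω
X_C = 1/(ωC) = 530.0 Ω
Net reactance X = X_L − X_C = -182.0 Ω
Z = 1500 − j182.0 Ω
|Z| = √(1500² + 182.0²) = 1511 Ω
I = V/|Z| = 140/1511 = 92.65 mA

92.65 mA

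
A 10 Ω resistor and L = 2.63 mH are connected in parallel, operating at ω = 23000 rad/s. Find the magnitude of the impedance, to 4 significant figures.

9.866 Ω

X_L = ωL = 60.49 Ω
Parallel: admittances add. Y = 1/R + 1/(jωL)
Y = (0.1000 − j0.01653) S
|Y| = 0.1014 S → |Z| = 1/|Y| = 9.866 Ω, ∠Z = −∠Y = 9.387°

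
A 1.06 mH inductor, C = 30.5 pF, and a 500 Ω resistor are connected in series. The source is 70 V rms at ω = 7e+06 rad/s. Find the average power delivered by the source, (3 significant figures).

317 mW

X_L = ωL = 7420 Ω
X_C = 1/(ωC) = 4680 Ω
Net reactance X = X_L − X_C = 2740 Ω
Z = 500 + j2740 Ω
|Z| = √(500² + 2740²) = 2780 Ω
∠Z = arctan(2740/500) = 79.6°
I = V/|Z| = 25.2 mA
P = VI cos φ = 70 × 0.0252 × cos(79.6°) = 317 mW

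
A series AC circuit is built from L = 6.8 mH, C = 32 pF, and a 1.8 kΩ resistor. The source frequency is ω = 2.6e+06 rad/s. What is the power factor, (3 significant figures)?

0.303

X_L = ωL = 17700 Ω
X_C = 1/(ωC) = 12000 Ω
Net reactance X = X_L − X_C = 5660 Ω
Z = 1800 + j5660 Ω
|Z| = √(1800² + 5660²) = 5940 Ω
∠Z = arctan(5660/1800) = 72.4°
cos φ = cos(72.4°) = 0.303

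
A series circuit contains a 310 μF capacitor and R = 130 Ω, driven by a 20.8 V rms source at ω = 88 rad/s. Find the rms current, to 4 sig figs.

X_C = 1/(ωC) = 36.66 Ω
Z = 130.0 − j36.66 Ω
|Z| = √(130.0² + 36.66²) = 135.1 Ω
I = V/|Z| = 20.8/135.1 = 154.0 mA

154.0 mA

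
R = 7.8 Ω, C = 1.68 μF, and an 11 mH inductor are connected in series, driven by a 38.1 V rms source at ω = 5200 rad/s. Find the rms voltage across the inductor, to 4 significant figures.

37.71 V

X_L = ωL = 57.20 Ω
X_C = 1/(ωC) = 114.5 Ω
Net reactance X = X_L − X_C = -57.27 Ω
Z = 7.800 − j57.27 Ω
|Z| = √(7.800² + 57.27²) = 57.80 Ω
I = V/|Z| = 659.2 mA
V_L = I·|Z_L| = 0.6592 × 57.20 = 37.71 V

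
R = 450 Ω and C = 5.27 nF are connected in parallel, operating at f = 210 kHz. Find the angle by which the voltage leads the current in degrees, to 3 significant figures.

-72.3°

ω = 2πf = 1.319e+06 rad/s
X_C = 1/(ωC) = 144 Ω
Parallel: admittances add. Y = 1/R + jωC
Y = (0.00222 + j0.00695) S
|Y| = 0.00730 S → |Z| = 1/|Y| = 137 Ω, ∠Z = −∠Y = -72.3°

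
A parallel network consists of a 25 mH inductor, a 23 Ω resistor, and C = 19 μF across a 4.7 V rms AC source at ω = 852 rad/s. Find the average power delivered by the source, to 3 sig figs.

960 mW

X_L = ωL = 21.3 Ω
X_C = 1/(ωC) = 61.8 Ω
Parallel: admittances add. Y = 1/R + 1/(jωL) + jωC
Y = (0.0435 − j0.0308) S
|Y| = 0.0533 S → |Z| = 1/|Y| = 18.8 Ω, ∠Z = −∠Y = 35.3°
I = V/|Z| = 250 mA
P = VI cos φ = 4.7 × 0.250 × cos(35.3°) = 960 mW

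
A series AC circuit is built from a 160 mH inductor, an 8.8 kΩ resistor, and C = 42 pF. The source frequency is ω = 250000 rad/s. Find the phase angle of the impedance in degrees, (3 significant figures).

-80.9°

X_L = ωL = 40000 Ω
X_C = 1/(ωC) = 95200 Ω
Net reactance X = X_L − X_C = -55200 Ω
Z = 8800 − j55200 Ω
|Z| = √(8800² + 55200²) = 55900 Ω
∠Z = arctan(-55200/8800) = -80.9°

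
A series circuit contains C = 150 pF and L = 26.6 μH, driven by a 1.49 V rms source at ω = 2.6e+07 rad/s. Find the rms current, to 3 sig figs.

X_L = ωL = 692 Ω
X_C = 1/(ωC) = 256 Ω
Net reactance X = X_L − X_C = 435 Ω
Z = j435 Ω
|Z| = √(0² + 435²) = 435 Ω
I = V/|Z| = 1.49/435 = 3.42 mA

3.42 mA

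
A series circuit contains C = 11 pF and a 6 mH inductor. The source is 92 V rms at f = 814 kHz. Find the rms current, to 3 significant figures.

7.12 mA

ω = 2πf = 5.115e+06 rad/s
X_L = ωL = 30700 Ω
X_C = 1/(ωC) = 17800 Ω
Net reactance X = X_L − X_C = 12900 Ω
Z = j12900 Ω
|Z| = √(0² + 12900²) = 12900 Ω
I = V/|Z| = 92/12900 = 7.12 mA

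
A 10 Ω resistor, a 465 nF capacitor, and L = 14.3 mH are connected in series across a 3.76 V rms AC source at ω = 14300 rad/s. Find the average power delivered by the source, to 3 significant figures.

X_L = ωL = 204 Ω
X_C = 1/(ωC) = 150 Ω
Net reactance X = X_L − X_C = 54.1 Ω
Z = 10.0 + j54.1 Ω
|Z| = √(10.0² + 54.1²) = 55.0 Ω
∠Z = arctan(54.1/10.0) = 79.5°
I = V/|Z| = 68.3 mA
P = VI cos φ = 3.76 × 0.0683 × cos(79.5°) = 46.7 mW

46.7 mW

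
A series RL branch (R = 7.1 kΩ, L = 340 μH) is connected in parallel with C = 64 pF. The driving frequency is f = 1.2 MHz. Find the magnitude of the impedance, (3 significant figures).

2200 Ω

ω = 2πf = 7.54e+06 rad/s
X_L = ωL = 2560 Ω
X_C = 1/(ωC) = 2070 Ω
Branch 1 (R+jX_L): Z₁ = 7100 + j2560 Ω, |Z₁| = 7550 Ω
Branch 2 (−jX_C): Z₂ = −j2070 Ω
Parallel: Z = Z₁Z₂/(Z₁+Z₂), |Z| = 2200 Ω, ∠Z = -74.1°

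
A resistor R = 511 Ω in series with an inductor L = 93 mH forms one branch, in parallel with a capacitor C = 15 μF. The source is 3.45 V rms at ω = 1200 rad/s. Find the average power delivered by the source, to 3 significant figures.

22.2 mW

X_L = ωL = 112 Ω
X_C = 1/(ωC) = 55.6 Ω
Branch 1 (R+jX_L): Z₁ = 511 + j112 Ω, |Z₁| = 523 Ω
Branch 2 (−jX_C): Z₂ = −j55.6 Ω
Parallel: Z = Z₁Z₂/(Z₁+Z₂), |Z| = 56.5 Ω, ∠Z = -83.9°
I = V/|Z| = 61.0 mA
P = VI cos φ = 3.45 × 0.0610 × cos(-83.9°) = 22.2 mW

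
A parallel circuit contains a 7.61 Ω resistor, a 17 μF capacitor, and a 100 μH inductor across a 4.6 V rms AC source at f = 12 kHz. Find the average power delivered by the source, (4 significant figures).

ω = 2πf = 75400 rad/s
X_L = ωL = 7.540 Ω
X_C = 1/(ωC) = 0.7802 Ω
Parallel: admittances add. Y = 1/R + 1/(jωL) + jωC
Y = (0.1314 + j1.149) S
|Y| = 1.157 S → |Z| = 1/|Y| = 0.8646 Ω, ∠Z = −∠Y = -83.48°
I = V/|Z| = 5.320 A
P = VI cos φ = 4.6 × 5.320 × cos(-83.48°) = 2.781 W

2.781 W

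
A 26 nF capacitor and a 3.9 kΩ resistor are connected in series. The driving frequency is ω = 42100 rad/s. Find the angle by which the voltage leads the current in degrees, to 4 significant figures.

X_C = 1/(ωC) = 913.6 Ω
Z = 3900 − j913.6 Ω
|Z| = √(3900² + 913.6²) = 4006 Ω
∠Z = arctan(-913.6/3900) = -13.18°

-13.18°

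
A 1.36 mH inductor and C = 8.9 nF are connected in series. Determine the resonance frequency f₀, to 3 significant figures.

45.7 kHz

ω₀ = 1/√(LC) = 1/√(0.00136 × 8.9e-09) = 287400 rad/s
f₀ = ω₀/(2π) = 45.7 kHz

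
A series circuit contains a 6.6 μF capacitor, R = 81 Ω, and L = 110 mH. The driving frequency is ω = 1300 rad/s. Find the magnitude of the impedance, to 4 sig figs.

85.21 Ω

X_L = ωL = 143.0 Ω
X_C = 1/(ωC) = 116.6 Ω
Net reactance X = X_L − X_C = 26.45 Ω
Z = 81.00 + j26.45 Ω
|Z| = √(81.00² + 26.45²) = 85.21 Ω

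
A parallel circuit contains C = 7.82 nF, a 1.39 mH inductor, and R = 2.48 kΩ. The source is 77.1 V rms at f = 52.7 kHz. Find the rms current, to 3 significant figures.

ω = 2πf = 331100 rad/s
X_L = ωL = 460 Ω
X_C = 1/(ωC) = 386 Ω
Parallel: admittances add. Y = 1/R + 1/(jωL) + jωC
Y = (0.000403 + j0.000417) S
|Y| = 0.000580 S → |Z| = 1/|Y| = 1720 Ω, ∠Z = −∠Y = -45.9°
I = V/|Z| = 77.1/1720 = 44.7 mA

44.7 mA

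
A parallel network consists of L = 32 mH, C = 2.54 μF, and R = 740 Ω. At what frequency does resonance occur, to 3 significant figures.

ω₀ = 1/√(LC) = 1/√(0.032 × 2.54e-06) = 3508 rad/s
f₀ = ω₀/(2π) = 558 Hz

558 Hz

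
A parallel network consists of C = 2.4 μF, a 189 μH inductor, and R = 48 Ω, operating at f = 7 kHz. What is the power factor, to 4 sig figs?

0.8163

ω = 2πf = 43980 rad/s
X_L = ωL = 8.313 Ω
X_C = 1/(ωC) = 9.474 Ω
Parallel: admittances add. Y = 1/R + 1/(jωL) + jωC
Y = (0.02083 − j0.01474) S
|Y| = 0.02552 S → |Z| = 1/|Y| = 39.18 Ω, ∠Z = −∠Y = 35.28°
cos φ = cos(35.28°) = 0.8163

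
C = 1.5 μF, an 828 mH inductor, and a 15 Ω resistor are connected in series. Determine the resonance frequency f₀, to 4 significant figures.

142.8 Hz

ω₀ = 1/√(LC) = 1/√(0.828 × 1.5e-06) = 897.3 rad/s
f₀ = ω₀/(2π) = 142.8 Hz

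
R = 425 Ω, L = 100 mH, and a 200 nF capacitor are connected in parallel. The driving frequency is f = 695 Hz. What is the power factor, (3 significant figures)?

ω = 2πf = 4367 rad/s
X_L = ωL = 437 Ω
X_C = 1/(ωC) = 1140 Ω
Parallel: admittances add. Y = 1/R + 1/(jωL) + jωC
Y = (0.00235 − j0.00142) S
|Y| = 0.00275 S → |Z| = 1/|Y| = 364 Ω, ∠Z = −∠Y = 31.1°
cos φ = cos(31.1°) = 0.857

0.857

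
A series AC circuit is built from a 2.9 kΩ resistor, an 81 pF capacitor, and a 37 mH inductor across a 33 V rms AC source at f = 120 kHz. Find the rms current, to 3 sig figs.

ω = 2πf = 754000 rad/s
X_L = ωL = 27900 Ω
X_C = 1/(ωC) = 16400 Ω
Net reactance X = X_L − X_C = 11500 Ω
Z = 2900 + j11500 Ω
|Z| = √(2900² + 11500²) = 11900 Ω
I = V/|Z| = 33/11900 = 2.78 mA

2.78 mA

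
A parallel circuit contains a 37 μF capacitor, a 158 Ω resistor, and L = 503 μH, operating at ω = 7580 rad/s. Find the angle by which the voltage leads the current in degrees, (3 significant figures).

X_L = ωL = 3.81 Ω
X_C = 1/(ωC) = 3.57 Ω
Parallel: admittances add. Y = 1/R + 1/(jωL) + jωC
Y = (0.00633 + j0.0182) S
|Y| = 0.0193 S → |Z| = 1/|Y| = 51.9 Ω, ∠Z = −∠Y = -70.8°

-70.8°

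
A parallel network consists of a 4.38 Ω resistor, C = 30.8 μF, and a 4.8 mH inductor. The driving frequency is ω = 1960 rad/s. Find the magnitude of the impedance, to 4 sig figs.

4.294 Ω

X_L = ωL = 9.408 Ω
X_C = 1/(ωC) = 16.57 Ω
Parallel: admittances add. Y = 1/R + 1/(jωL) + jωC
Y = (0.2283 − j0.04592) S
|Y| = 0.2329 S → |Z| = 1/|Y| = 4.294 Ω, ∠Z = −∠Y = 11.37°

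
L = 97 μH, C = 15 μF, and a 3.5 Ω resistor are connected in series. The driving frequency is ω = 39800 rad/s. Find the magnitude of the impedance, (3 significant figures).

4.13 Ω

X_L = ωL = 3.86 Ω
X_C = 1/(ωC) = 1.68 Ω
Net reactance X = X_L − X_C = 2.19 Ω
Z = 3.50 + j2.19 Ω
|Z| = √(3.50² + 2.19²) = 4.13 Ω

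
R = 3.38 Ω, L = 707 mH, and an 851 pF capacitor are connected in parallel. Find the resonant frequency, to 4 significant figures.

ω₀ = 1/√(LC) = 1/√(0.707 × 8.51e-10) = 40770 rad/s
f₀ = ω₀/(2π) = 6.489 kHz

6.489 kHz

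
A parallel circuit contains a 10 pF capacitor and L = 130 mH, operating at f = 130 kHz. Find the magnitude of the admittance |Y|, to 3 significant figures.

1.25 μS

ω = 2πf = 816800 rad/s
X_L = ωL = 106000 Ω
X_C = 1/(ωC) = 122000 Ω
Parallel: admittances add. Y = 1/(jωL) + jωC
Y = (0 − j1.25e-06) S
|Y| = 1.25e-06 S → |Z| = 1/|Y| = 800000 Ω, ∠Z = −∠Y = 90.0°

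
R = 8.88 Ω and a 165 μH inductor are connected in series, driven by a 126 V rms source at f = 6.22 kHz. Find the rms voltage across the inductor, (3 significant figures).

ω = 2πf = 39080 rad/s
X_L = ωL = 6.45 Ω
Z = 8.88 + j6.45 Ω
|Z| = √(8.88² + 6.45²) = 11.0 Ω
I = V/|Z| = 11.5 A
V_L = I·|Z_L| = 11.5 × 6.45 = 74.0 V

74.0 V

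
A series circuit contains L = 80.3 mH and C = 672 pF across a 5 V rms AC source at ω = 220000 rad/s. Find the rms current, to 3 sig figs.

459 μA

X_L = ωL = 17700 Ω
X_C = 1/(ωC) = 6760 Ω
Net reactance X = X_L − X_C = 10900 Ω
Z = j10900 Ω
|Z| = √(0² + 10900²) = 10900 Ω
I = V/|Z| = 5/10900 = 459 μA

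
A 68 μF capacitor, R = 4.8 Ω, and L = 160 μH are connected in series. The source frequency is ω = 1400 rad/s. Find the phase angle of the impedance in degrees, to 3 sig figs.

-65.0°

X_L = ωL = 0.224 Ω
X_C = 1/(ωC) = 10.5 Ω
Net reactance X = X_L − X_C = -10.3 Ω
Z = 4.80 − j10.3 Ω
|Z| = √(4.80² + 10.3²) = 11.3 Ω
∠Z = arctan(-10.3/4.80) = -65.0°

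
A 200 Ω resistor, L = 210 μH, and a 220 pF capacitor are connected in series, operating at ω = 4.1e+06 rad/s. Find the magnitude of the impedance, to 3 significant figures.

X_L = ωL = 861 Ω
X_C = 1/(ωC) = 1110 Ω
Net reactance X = X_L − X_C = -248 Ω
Z = 200 − j248 Ω
|Z| = √(200² + 248²) = 318 Ω

318 Ω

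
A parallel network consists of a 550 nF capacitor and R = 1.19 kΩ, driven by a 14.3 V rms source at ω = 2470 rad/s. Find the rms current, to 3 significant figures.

X_C = 1/(ωC) = 736 Ω
Parallel: admittances add. Y = 1/R + jωC
Y = (0.000840 + j0.00136) S
|Y| = 0.00160 S → |Z| = 1/|Y| = 626 Ω, ∠Z = −∠Y = -58.3°
I = V/|Z| = 14.3/626 = 22.8 mA

22.8 mA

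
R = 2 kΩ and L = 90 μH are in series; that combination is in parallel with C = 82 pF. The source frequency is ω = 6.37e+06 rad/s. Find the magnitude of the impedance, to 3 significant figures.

1650 Ω

X_L = ωL = 573 Ω
X_C = 1/(ωC) = 1910 Ω
Branch 1 (R+jX_L): Z₁ = 2000 + j573 Ω, |Z₁| = 2080 Ω
Branch 2 (−jX_C): Z₂ = −j1910 Ω
Parallel: Z = Z₁Z₂/(Z₁+Z₂), |Z| = 1650 Ω, ∠Z = -40.2°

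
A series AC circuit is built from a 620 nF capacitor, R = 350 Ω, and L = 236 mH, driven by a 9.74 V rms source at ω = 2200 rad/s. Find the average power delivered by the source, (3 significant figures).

X_L = ωL = 519 Ω
X_C = 1/(ωC) = 733 Ω
Net reactance X = X_L − X_C = -214 Ω
Z = 350 − j214 Ω
|Z| = √(350² + 214²) = 410 Ω
∠Z = arctan(-214/350) = -31.4°
I = V/|Z| = 23.7 mA
P = VI cos φ = 9.74 × 0.0237 × cos(-31.4°) = 197 mW

197 mW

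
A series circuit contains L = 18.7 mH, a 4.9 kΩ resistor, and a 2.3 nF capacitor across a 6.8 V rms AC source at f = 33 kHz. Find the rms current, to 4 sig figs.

ω = 2πf = 207300 rad/s
X_L = ωL = 3877 Ω
X_C = 1/(ωC) = 2097 Ω
Net reactance X = X_L − X_C = 1780 Ω
Z = 4900 + j1780 Ω
|Z| = √(4900² + 1780²) = 5213 Ω
I = V/|Z| = 6.8/5213 = 1.304 mA

1.304 mA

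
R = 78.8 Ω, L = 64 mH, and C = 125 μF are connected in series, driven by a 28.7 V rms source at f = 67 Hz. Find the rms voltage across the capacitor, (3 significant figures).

6.89 V

ω = 2πf = 421.0 rad/s
X_L = ωL = 26.9 Ω
X_C = 1/(ωC) = 19.0 Ω
Net reactance X = X_L − X_C = 7.94 Ω
Z = 78.8 + j7.94 Ω
|Z| = √(78.8² + 7.94²) = 79.2 Ω
I = V/|Z| = 362 mA
V_C = I·|Z_C| = 0.362 × 19.0 = 6.89 V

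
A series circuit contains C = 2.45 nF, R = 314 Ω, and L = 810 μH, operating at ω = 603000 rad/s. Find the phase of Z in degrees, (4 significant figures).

X_L = ωL = 488.4 Ω
X_C = 1/(ωC) = 676.9 Ω
Net reactance X = X_L − X_C = -188.5 Ω
Z = 314.0 − j188.5 Ω
|Z| = √(314.0² + 188.5²) = 366.2 Ω
∠Z = arctan(-188.5/314.0) = -30.97°

-30.97°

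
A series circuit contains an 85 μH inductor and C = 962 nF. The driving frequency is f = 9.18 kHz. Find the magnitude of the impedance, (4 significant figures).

ω = 2πf = 57680 rad/s
X_L = ωL = 4.903 Ω
X_C = 1/(ωC) = 18.02 Ω
Net reactance X = X_L − X_C = -13.12 Ω
Z = − j13.12 Ω
|Z| = √(0² + 13.12²) = 13.12 Ω

13.12 Ω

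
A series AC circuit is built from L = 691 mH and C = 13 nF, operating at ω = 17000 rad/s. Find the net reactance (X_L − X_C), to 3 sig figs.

7220 Ω

X_L = ωL = 11700 Ω
X_C = 1/(ωC) = 4520 Ω
X = 11700 − 4520 = 7220 Ω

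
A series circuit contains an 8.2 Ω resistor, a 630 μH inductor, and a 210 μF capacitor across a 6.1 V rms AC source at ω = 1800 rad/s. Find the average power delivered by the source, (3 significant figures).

4.39 W

X_L = ωL = 1.13 Ω
X_C = 1/(ωC) = 2.65 Ω
Net reactance X = X_L − X_C = -1.51 Ω
Z = 8.20 − j1.51 Ω
|Z| = √(8.20² + 1.51²) = 8.34 Ω
∠Z = arctan(-1.51/8.20) = -10.4°
I = V/|Z| = 732 mA
P = VI cos φ = 6.1 × 0.732 × cos(-10.4°) = 4.39 W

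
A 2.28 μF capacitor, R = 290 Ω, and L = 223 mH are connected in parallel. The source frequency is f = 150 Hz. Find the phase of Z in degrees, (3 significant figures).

37.1°

ω = 2πf = 942.5 rad/s
X_L = ωL = 210 Ω
X_C = 1/(ωC) = 465 Ω
Parallel: admittances add. Y = 1/R + 1/(jωL) + jωC
Y = (0.00345 − j0.00261) S
|Y| = 0.00432 S → |Z| = 1/|Y| = 231 Ω, ∠Z = −∠Y = 37.1°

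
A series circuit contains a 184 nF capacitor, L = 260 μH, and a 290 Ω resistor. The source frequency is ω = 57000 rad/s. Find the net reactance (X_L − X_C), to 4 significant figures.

-80.53 Ω

X_L = ωL = 14.82 Ω
X_C = 1/(ωC) = 95.35 Ω
X = 14.82 − 95.35 = -80.53 Ω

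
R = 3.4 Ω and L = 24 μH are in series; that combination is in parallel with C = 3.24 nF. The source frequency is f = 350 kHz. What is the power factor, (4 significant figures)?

0.1030

ω = 2πf = 2.199e+06 rad/s
X_L = ωL = 52.78 Ω
X_C = 1/(ωC) = 140.3 Ω
Branch 1 (R+jX_L): Z₁ = 3.400 + j52.78 Ω, |Z₁| = 52.89 Ω
Branch 2 (−jX_C): Z₂ = −j140.3 Ω
Parallel: Z = Z₁Z₂/(Z₁+Z₂), |Z| = 84.70 Ω, ∠Z = 84.09°
cos φ = cos(84.09°) = 0.1030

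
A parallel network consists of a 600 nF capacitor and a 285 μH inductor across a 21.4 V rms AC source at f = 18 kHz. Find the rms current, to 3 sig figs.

ω = 2πf = 113100 rad/s
X_L = ωL = 32.2 Ω
X_C = 1/(ωC) = 14.7 Ω
Parallel: admittances add. Y = 1/(jωL) + jωC
Y = (0 + j0.0368) S
|Y| = 0.0368 S → |Z| = 1/|Y| = 27.1 Ω, ∠Z = −∠Y = -90.0°
I = V/|Z| = 21.4/27.1 = 788 mA

788 mA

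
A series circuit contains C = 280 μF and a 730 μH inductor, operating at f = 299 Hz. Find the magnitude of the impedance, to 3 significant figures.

ω = 2πf = 1879 rad/s
X_L = ωL = 1.37 Ω
X_C = 1/(ωC) = 1.90 Ω
Net reactance X = X_L − X_C = -0.530 Ω
Z = − j0.530 Ω
|Z| = √(0² + 0.530²) = 0.530 Ω

0.530 Ω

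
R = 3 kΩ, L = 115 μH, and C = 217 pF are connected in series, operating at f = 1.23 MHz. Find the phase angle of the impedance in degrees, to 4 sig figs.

ω = 2πf = 7.728e+06 rad/s
X_L = ωL = 888.8 Ω
X_C = 1/(ωC) = 596.3 Ω
Net reactance X = X_L − X_C = 292.5 Ω
Z = 3000 + j292.5 Ω
|Z| = √(3000² + 292.5²) = 3014 Ω
∠Z = arctan(292.5/3000) = 5.568°

5.568°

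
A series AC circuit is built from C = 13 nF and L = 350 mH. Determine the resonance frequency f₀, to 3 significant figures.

2.36 kHz

ω₀ = 1/√(LC) = 1/√(0.35 × 1.3e-08) = 14820 rad/s
f₀ = ω₀/(2π) = 2.36 kHz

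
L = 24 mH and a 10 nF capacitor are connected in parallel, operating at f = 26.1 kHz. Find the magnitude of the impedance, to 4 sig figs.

721.6 Ω

ω = 2πf = 164000 rad/s
X_L = ωL = 3936 Ω
X_C = 1/(ωC) = 609.8 Ω
Parallel: admittances add. Y = 1/(jωL) + jωC
Y = (0 + j0.001386) S
|Y| = 0.001386 S → |Z| = 1/|Y| = 721.6 Ω, ∠Z = −∠Y = -90.00°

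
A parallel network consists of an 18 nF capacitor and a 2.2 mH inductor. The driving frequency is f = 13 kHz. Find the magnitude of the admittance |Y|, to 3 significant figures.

ω = 2πf = 81680 rad/s
X_L = ωL = 180 Ω
X_C = 1/(ωC) = 680 Ω
Parallel: admittances add. Y = 1/(jωL) + jωC
Y = (0 − j0.00409) S
|Y| = 0.00409 S → |Z| = 1/|Y| = 244 Ω, ∠Z = −∠Y = 90.0°

4.09 mS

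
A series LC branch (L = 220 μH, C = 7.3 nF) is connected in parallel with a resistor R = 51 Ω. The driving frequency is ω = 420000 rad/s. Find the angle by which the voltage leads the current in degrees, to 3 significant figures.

-12.3°

X_L = ωL = 92.4 Ω
X_C = 1/(ωC) = 326 Ω
Branch 1: Z₁ = R = 51.0 Ω
Branch 2 (series LC): Z₂ = j(X_L − X_C) = −j234 Ω
Parallel: Z = Z₁Z₂/(Z₁+Z₂), |Z| = 49.8 Ω, ∠Z = -12.3°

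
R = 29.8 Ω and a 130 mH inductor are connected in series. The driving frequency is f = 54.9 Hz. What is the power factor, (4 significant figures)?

ω = 2πf = 344.9 rad/s
X_L = ωL = 44.84 Ω
Z = 29.80 + j44.84 Ω
|Z| = √(29.80² + 44.84²) = 53.84 Ω
∠Z = arctan(44.84/29.80) = 56.39°
cos φ = cos(56.39°) = 0.5535

0.5535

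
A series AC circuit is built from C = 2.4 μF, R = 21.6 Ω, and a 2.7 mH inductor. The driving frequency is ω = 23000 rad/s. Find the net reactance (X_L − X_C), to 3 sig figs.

X_L = ωL = 62.1 Ω
X_C = 1/(ωC) = 18.1 Ω
X = 62.1 − 18.1 = 44.0 Ω

44.0 Ω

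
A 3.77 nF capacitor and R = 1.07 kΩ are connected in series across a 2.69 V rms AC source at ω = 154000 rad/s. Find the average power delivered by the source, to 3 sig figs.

1.88 mW

X_C = 1/(ωC) = 1720 Ω
Z = 1070 − j1720 Ω
|Z| = √(1070² + 1720²) = 2030 Ω
∠Z = arctan(-1720/1070) = -58.2°
I = V/|Z| = 1.33 mA
P = VI cos φ = 2.69 × 0.00133 × cos(-58.2°) = 1.88 mW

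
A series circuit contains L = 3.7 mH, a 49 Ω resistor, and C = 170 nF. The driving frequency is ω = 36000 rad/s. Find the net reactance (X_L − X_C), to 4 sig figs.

X_L = ωL = 133.2 Ω
X_C = 1/(ωC) = 163.4 Ω
X = 133.2 − 163.4 = -30.20 Ω

-30.20 Ω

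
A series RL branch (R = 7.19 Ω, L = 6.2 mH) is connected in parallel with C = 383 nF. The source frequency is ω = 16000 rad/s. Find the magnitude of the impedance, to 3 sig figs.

252 Ω

X_L = ωL = 99.2 Ω
X_C = 1/(ωC) = 163 Ω
Branch 1 (R+jX_L): Z₁ = 7.19 + j99.2 Ω, |Z₁| = 99.5 Ω
Branch 2 (−jX_C): Z₂ = −j163 Ω
Parallel: Z = Z₁Z₂/(Z₁+Z₂), |Z| = 252 Ω, ∠Z = 79.4°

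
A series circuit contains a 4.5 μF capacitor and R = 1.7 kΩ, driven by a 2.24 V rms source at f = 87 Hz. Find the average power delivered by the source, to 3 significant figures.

2.79 mW

ω = 2πf = 546.6 rad/s
X_C = 1/(ωC) = 407 Ω
Z = 1700 − j407 Ω
|Z| = √(1700² + 407²) = 1750 Ω
∠Z = arctan(-407/1700) = -13.4°
I = V/|Z| = 1.28 mA
P = VI cos φ = 2.24 × 0.00128 × cos(-13.4°) = 2.79 mW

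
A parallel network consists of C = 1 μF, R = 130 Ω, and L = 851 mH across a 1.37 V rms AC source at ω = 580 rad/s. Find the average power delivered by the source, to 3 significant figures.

X_L = ωL = 494 Ω
X_C = 1/(ωC) = 1720 Ω
Parallel: admittances add. Y = 1/R + 1/(jωL) + jωC
Y = (0.00769 − j0.00145) S
|Y| = 0.00783 S → |Z| = 1/|Y| = 128 Ω, ∠Z = −∠Y = 10.6°
I = V/|Z| = 10.7 mA
P = VI cos φ = 1.37 × 0.0107 × cos(10.6°) = 14.4 mW

14.4 mW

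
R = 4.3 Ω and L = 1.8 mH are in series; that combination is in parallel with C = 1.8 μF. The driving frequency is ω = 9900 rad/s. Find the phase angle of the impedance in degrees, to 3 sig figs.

X_L = ωL = 17.8 Ω
X_C = 1/(ωC) = 56.1 Ω
Branch 1 (R+jX_L): Z₁ = 4.30 + j17.8 Ω, |Z₁| = 18.3 Ω
Branch 2 (−jX_C): Z₂ = −j56.1 Ω
Parallel: Z = Z₁Z₂/(Z₁+Z₂), |Z| = 26.7 Ω, ∠Z = 70.0°

70.0°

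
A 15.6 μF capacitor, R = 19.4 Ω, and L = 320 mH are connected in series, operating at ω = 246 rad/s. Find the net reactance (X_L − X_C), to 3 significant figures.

X_L = ωL = 78.7 Ω
X_C = 1/(ωC) = 261 Ω
X = 78.7 − 261 = -182 Ω

-182 Ω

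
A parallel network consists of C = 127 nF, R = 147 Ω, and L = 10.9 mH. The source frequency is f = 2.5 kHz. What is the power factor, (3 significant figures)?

ω = 2πf = 15710 rad/s
X_L = ωL = 171 Ω
X_C = 1/(ωC) = 501 Ω
Parallel: admittances add. Y = 1/R + 1/(jωL) + jωC
Y = (0.00680 − j0.00385) S
|Y| = 0.00781 S → |Z| = 1/|Y| = 128 Ω, ∠Z = −∠Y = 29.5°
cos φ = cos(29.5°) = 0.871

0.871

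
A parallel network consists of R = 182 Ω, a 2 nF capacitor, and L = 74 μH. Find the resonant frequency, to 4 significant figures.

413.7 kHz

ω₀ = 1/√(LC) = 1/√(7.4e-05 × 2e-09) = 2.599e+06 rad/s
f₀ = ω₀/(2π) = 413.7 kHz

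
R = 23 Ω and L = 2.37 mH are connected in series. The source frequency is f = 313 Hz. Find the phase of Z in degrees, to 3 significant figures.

11.5°

ω = 2πf = 1967 rad/s
X_L = ωL = 4.66 Ω
Z = 23.0 + j4.66 Ω
|Z| = √(23.0² + 4.66²) = 23.5 Ω
∠Z = arctan(4.66/23.0) = 11.5°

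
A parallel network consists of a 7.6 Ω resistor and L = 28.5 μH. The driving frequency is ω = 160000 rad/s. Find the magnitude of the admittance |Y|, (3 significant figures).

256 mS

X_L = ωL = 4.56 Ω
Parallel: admittances add. Y = 1/R + 1/(jωL)
Y = (0.132 − j0.219) S
|Y| = 0.256 S → |Z| = 1/|Y| = 3.91 Ω, ∠Z = −∠Y = 59.0°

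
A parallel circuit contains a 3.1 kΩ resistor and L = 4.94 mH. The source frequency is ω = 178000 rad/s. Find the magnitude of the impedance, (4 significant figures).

X_L = ωL = 879.3 Ω
Parallel: admittances add. Y = 1/R + 1/(jωL)
Y = (0.0003226 − j0.001137) S
|Y| = 0.001182 S → |Z| = 1/|Y| = 845.9 Ω, ∠Z = −∠Y = 74.16°

845.9 Ω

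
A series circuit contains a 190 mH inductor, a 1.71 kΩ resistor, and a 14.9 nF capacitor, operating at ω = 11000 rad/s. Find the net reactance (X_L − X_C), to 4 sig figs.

X_L = ωL = 2090 Ω
X_C = 1/(ωC) = 6101 Ω
X = 2090 − 6101 = -4011 Ω

-4011 Ω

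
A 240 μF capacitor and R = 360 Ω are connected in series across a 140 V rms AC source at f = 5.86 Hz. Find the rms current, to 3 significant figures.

ω = 2πf = 36.82 rad/s
X_C = 1/(ωC) = 113 Ω
Z = 360 − j113 Ω
|Z| = √(360² + 113²) = 377 Ω
I = V/|Z| = 140/377 = 371 mA

371 mA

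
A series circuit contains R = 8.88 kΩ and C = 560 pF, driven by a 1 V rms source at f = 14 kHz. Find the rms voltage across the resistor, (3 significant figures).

0.401 V

ω = 2πf = 87960 rad/s
X_C = 1/(ωC) = 20300 Ω
Z = 8880 − j20300 Ω
|Z| = √(8880² + 20300²) = 22200 Ω
I = V/|Z| = 45.1 μA
V_R = I·|Z_R| = 4.51e-05 × 8880 = 0.401 V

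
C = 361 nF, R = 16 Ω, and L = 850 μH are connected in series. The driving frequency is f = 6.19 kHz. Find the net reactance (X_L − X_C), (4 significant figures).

ω = 2πf = 38890 rad/s
X_L = ωL = 33.06 Ω
X_C = 1/(ωC) = 71.22 Ω
X = 33.06 − 71.22 = -38.16 Ω

-38.16 Ω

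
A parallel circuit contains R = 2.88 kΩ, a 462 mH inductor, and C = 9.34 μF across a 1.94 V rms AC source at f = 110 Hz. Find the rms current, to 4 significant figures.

ω = 2πf = 691.2 rad/s
X_L = ωL = 319.3 Ω
X_C = 1/(ωC) = 154.9 Ω
Parallel: admittances add. Y = 1/R + 1/(jωL) + jωC
Y = (0.0003472 + j0.003324) S
|Y| = 0.003342 S → |Z| = 1/|Y| = 299.2 Ω, ∠Z = −∠Y = -84.04°
I = V/|Z| = 1.94/299.2 = 6.483 mA

6.483 mA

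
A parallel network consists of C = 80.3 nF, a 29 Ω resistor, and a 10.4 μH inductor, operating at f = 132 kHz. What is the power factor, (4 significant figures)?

ω = 2πf = 829400 rad/s
X_L = ωL = 8.626 Ω
X_C = 1/(ωC) = 15.02 Ω
Parallel: admittances add. Y = 1/R + 1/(jωL) + jωC
Y = (0.03448 − j0.04934) S
|Y| = 0.06019 S → |Z| = 1/|Y| = 16.61 Ω, ∠Z = −∠Y = 55.05°
cos φ = cos(55.05°) = 0.5729

0.5729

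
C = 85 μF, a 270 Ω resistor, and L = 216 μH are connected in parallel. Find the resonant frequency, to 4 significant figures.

1.175 kHz

ω₀ = 1/√(LC) = 1/√(0.000216 × 8.5e-05) = 7380 rad/s
f₀ = ω₀/(2π) = 1.175 kHz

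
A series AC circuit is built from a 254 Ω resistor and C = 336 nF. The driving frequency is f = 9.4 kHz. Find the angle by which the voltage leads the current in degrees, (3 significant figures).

ω = 2πf = 59060 rad/s
X_C = 1/(ωC) = 50.4 Ω
Z = 254 − j50.4 Ω
|Z| = √(254² + 50.4²) = 259 Ω
∠Z = arctan(-50.4/254) = -11.2°

-11.2°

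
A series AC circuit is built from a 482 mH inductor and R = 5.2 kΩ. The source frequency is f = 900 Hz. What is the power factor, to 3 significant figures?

ω = 2πf = 5655 rad/s
X_L = ωL = 2730 Ω
Z = 5200 + j2730 Ω
|Z| = √(5200² + 2730²) = 5870 Ω
∠Z = arctan(2730/5200) = 27.7°
cos φ = cos(27.7°) = 0.886

0.886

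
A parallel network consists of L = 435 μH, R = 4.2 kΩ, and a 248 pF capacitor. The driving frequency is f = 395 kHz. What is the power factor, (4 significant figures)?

ω = 2πf = 2.482e+06 rad/s
X_L = ωL = 1080 Ω
X_C = 1/(ωC) = 1625 Ω
Parallel: admittances add. Y = 1/R + 1/(jωL) + jωC
Y = (0.0002381 − j0.0003108) S
|Y| = 0.0003915 S → |Z| = 1/|Y| = 2554 Ω, ∠Z = −∠Y = 52.54°
cos φ = cos(52.54°) = 0.6082

0.6082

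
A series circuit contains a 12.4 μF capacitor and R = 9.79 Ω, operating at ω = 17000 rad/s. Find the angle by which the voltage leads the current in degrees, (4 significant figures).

-25.85°

X_C = 1/(ωC) = 4.744 Ω
Z = 9.790 − j4.744 Ω
|Z| = √(9.790² + 4.744²) = 10.88 Ω
∠Z = arctan(-4.744/9.790) = -25.85°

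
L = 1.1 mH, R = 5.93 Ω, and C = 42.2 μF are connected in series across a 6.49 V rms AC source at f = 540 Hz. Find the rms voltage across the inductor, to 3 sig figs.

ω = 2πf = 3393 rad/s
X_L = ωL = 3.73 Ω
X_C = 1/(ωC) = 6.98 Ω
Net reactance X = X_L − X_C = -3.25 Ω
Z = 5.93 − j3.25 Ω
|Z| = √(5.93² + 3.25²) = 6.76 Ω
I = V/|Z| = 960 mA
V_L = I·|Z_L| = 0.960 × 3.73 = 3.58 V

3.58 V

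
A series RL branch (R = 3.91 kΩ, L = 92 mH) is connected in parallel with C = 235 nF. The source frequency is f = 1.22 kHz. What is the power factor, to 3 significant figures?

0.140

ω = 2πf = 7665 rad/s
X_L = ωL = 705 Ω
X_C = 1/(ωC) = 555 Ω
Branch 1 (R+jX_L): Z₁ = 3910 + j705 Ω, |Z₁| = 3970 Ω
Branch 2 (−jX_C): Z₂ = −j555 Ω
Parallel: Z = Z₁Z₂/(Z₁+Z₂), |Z| = 564 Ω, ∠Z = -82.0°
cos φ = cos(-82.0°) = 0.140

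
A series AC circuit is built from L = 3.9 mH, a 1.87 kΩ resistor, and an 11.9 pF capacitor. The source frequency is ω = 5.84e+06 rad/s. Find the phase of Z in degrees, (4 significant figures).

77.43°

X_L = ωL = 22780 Ω
X_C = 1/(ωC) = 14390 Ω
Net reactance X = X_L − X_C = 8387 Ω
Z = 1870 + j8387 Ω
|Z| = √(1870² + 8387²) = 8593 Ω
∠Z = arctan(8387/1870) = 77.43°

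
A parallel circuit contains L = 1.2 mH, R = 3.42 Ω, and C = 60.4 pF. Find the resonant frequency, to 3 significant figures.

ω₀ = 1/√(LC) = 1/√(0.0012 × 6.04e-11) = 3.714e+06 rad/s
f₀ = ω₀/(2π) = 591 kHz

591 kHz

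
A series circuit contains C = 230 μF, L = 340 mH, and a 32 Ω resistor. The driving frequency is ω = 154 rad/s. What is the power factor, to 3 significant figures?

X_L = ωL = 52.4 Ω
X_C = 1/(ωC) = 28.2 Ω
Net reactance X = X_L − X_C = 24.1 Ω
Z = 32.0 + j24.1 Ω
|Z| = √(32.0² + 24.1²) = 40.1 Ω
∠Z = arctan(24.1/32.0) = 37.0°
cos φ = cos(37.0°) = 0.798

0.798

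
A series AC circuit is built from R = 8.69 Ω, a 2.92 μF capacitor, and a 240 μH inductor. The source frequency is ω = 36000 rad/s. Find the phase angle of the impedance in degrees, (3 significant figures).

X_L = ωL = 8.64 Ω
X_C = 1/(ωC) = 9.51 Ω
Net reactance X = X_L − X_C = -0.873 Ω
Z = 8.69 − j0.873 Ω
|Z| = √(8.69² + 0.873²) = 8.73 Ω
∠Z = arctan(-0.873/8.69) = -5.74°

-5.74°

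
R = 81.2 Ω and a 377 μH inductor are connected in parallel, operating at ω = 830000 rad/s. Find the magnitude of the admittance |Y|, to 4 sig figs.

12.72 mS

X_L = ωL = 312.9 Ω
Parallel: admittances add. Y = 1/R + 1/(jωL)
Y = (0.01232 − j0.003196) S
|Y| = 0.01272 S → |Z| = 1/|Y| = 78.60 Ω, ∠Z = −∠Y = 14.55°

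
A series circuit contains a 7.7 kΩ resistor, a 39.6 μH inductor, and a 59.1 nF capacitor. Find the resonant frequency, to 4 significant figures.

ω₀ = 1/√(LC) = 1/√(3.96e-05 × 5.91e-08) = 653700 rad/s
f₀ = ω₀/(2π) = 104.0 kHz

104.0 kHz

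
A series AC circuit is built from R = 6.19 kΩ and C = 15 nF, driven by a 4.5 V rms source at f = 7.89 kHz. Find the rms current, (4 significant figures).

710.4 μA

ω = 2πf = 49570 rad/s
X_C = 1/(ωC) = 1345 Ω
Z = 6190 − j1345 Ω
|Z| = √(6190² + 1345²) = 6334 Ω
I = V/|Z| = 4.5/6334 = 710.4 μA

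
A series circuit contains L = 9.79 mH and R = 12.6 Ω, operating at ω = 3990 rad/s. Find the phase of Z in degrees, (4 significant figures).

X_L = ωL = 39.06 Ω
Z = 12.60 + j39.06 Ω
|Z| = √(12.60² + 39.06²) = 41.04 Ω
∠Z = arctan(39.06/12.60) = 72.12°

72.12°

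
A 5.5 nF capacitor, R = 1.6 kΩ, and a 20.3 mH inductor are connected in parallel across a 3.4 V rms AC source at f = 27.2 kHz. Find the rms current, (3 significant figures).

ω = 2πf = 170900 rad/s
X_L = ωL = 3470 Ω
X_C = 1/(ωC) = 1060 Ω
Parallel: admittances add. Y = 1/R + 1/(jωL) + jωC
Y = (0.000625 + j0.000652) S
|Y| = 0.000903 S → |Z| = 1/|Y| = 1110 Ω, ∠Z = −∠Y = -46.2°
I = V/|Z| = 3.4/1110 = 3.07 mA

3.07 mA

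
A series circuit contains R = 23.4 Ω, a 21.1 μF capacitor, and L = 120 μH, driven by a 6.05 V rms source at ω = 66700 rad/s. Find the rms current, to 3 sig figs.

X_L = ωL = 8.00 Ω
X_C = 1/(ωC) = 0.711 Ω
Net reactance X = X_L − X_C = 7.29 Ω
Z = 23.4 + j7.29 Ω
|Z| = √(23.4² + 7.29²) = 24.5 Ω
I = V/|Z| = 6.05/24.5 = 247 mA

247 mA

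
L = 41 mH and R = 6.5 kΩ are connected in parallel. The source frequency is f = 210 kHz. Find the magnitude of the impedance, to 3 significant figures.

ω = 2πf = 1.319e+06 rad/s
X_L = ωL = 54100 Ω
Parallel: admittances add. Y = 1/R + 1/(jωL)
Y = (0.000154 − j1.85e-05) S
|Y| = 0.000155 S → |Z| = 1/|Y| = 6450 Ω, ∠Z = −∠Y = 6.85°

6450 Ω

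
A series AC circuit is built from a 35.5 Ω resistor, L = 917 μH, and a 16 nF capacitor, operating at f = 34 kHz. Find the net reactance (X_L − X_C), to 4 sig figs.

-96.67 Ω

ω = 2πf = 213600 rad/s
X_L = ωL = 195.9 Ω
X_C = 1/(ωC) = 292.6 Ω
X = 195.9 − 292.6 = -96.67 Ω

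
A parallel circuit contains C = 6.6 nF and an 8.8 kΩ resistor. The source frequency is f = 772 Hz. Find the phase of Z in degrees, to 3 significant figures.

ω = 2πf = 4851 rad/s
X_C = 1/(ωC) = 31200 Ω
Parallel: admittances add. Y = 1/R + jωC
Y = (0.000114 + j3.2e-05) S
|Y| = 0.000118 S → |Z| = 1/|Y| = 8470 Ω, ∠Z = −∠Y = -15.7°

-15.7°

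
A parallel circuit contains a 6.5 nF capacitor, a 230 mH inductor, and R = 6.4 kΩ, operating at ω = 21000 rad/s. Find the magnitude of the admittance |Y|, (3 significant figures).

171 μS

X_L = ωL = 4830 Ω
X_C = 1/(ωC) = 7330 Ω
Parallel: admittances add. Y = 1/R + 1/(jωL) + jωC
Y = (0.000156 − j7.05e-05) S
|Y| = 0.000171 S → |Z| = 1/|Y| = 5830 Ω, ∠Z = −∠Y = 24.3°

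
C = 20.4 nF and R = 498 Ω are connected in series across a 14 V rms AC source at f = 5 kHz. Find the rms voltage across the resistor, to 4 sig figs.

ω = 2πf = 31420 rad/s
X_C = 1/(ωC) = 1560 Ω
Z = 498.0 − j1560 Ω
|Z| = √(498.0² + 1560²) = 1638 Ω
I = V/|Z| = 8.548 mA
V_R = I·|Z_R| = 0.008548 × 498.0 = 4.257 V

4.257 V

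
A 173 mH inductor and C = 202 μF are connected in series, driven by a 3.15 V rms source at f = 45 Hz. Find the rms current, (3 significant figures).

ω = 2πf = 282.7 rad/s
X_L = ωL = 48.9 Ω
X_C = 1/(ωC) = 17.5 Ω
Net reactance X = X_L − X_C = 31.4 Ω
Z = j31.4 Ω
|Z| = √(0² + 31.4²) = 31.4 Ω
I = V/|Z| = 3.15/31.4 = 100 mA

100 mA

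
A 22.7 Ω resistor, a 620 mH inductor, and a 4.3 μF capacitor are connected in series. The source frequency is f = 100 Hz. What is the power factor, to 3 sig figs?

ω = 2πf = 628.3 rad/s
X_L = ωL = 390 Ω
X_C = 1/(ωC) = 370 Ω
Net reactance X = X_L − X_C = 19.4 Ω
Z = 22.7 + j19.4 Ω
|Z| = √(22.7² + 19.4²) = 29.9 Ω
∠Z = arctan(19.4/22.7) = 40.6°
cos φ = cos(40.6°) = 0.760

0.760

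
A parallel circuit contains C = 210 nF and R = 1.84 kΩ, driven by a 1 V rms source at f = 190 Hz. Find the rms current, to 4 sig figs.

598.5 μA

ω = 2πf = 1194 rad/s
X_C = 1/(ωC) = 3989 Ω
Parallel: admittances add. Y = 1/R + jωC
Y = (0.0005435 + j0.0002507) S
|Y| = 0.0005985 S → |Z| = 1/|Y| = 1671 Ω, ∠Z = −∠Y = -24.76°
I = V/|Z| = 1/1671 = 598.5 μA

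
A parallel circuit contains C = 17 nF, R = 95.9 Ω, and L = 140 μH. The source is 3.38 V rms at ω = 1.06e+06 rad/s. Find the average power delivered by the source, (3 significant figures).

X_L = ωL = 148 Ω
X_C = 1/(ωC) = 55.5 Ω
Parallel: admittances add. Y = 1/R + 1/(jωL) + jωC
Y = (0.0104 + j0.0113) S
|Y| = 0.0154 S → |Z| = 1/|Y| = 65.1 Ω, ∠Z = −∠Y = -47.3°
I = V/|Z| = 51.9 mA
P = VI cos φ = 3.38 × 0.0519 × cos(-47.3°) = 119 mW

119 mW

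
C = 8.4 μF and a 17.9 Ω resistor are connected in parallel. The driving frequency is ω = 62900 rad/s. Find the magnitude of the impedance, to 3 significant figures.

1.88 Ω

X_C = 1/(ωC) = 1.89 Ω
Parallel: admittances add. Y = 1/R + jωC
Y = (0.0559 + j0.528) S
|Y| = 0.531 S → |Z| = 1/|Y| = 1.88 Ω, ∠Z = −∠Y = -84.0°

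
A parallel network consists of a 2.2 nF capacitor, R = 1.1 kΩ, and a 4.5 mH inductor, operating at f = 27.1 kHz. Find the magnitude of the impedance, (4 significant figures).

768.7 Ω

ω = 2πf = 170300 rad/s
X_L = ωL = 766.2 Ω
X_C = 1/(ωC) = 2669 Ω
Parallel: admittances add. Y = 1/R + 1/(jωL) + jωC
Y = (0.0009091 − j0.0009305) S
|Y| = 0.001301 S → |Z| = 1/|Y| = 768.7 Ω, ∠Z = −∠Y = 45.67°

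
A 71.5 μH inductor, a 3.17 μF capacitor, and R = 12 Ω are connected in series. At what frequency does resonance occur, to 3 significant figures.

ω₀ = 1/√(LC) = 1/√(7.15e-05 × 3.17e-06) = 66420 rad/s
f₀ = ω₀/(2π) = 10.6 kHz

10.6 kHz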